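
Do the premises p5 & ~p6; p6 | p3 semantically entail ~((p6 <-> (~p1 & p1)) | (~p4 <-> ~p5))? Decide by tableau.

Initial set: {T (p5 & ~p6); T (p6 | p3); F ~((p6 <-> (~p1 & p1)) | (~p4 <-> ~p5))}.
T (p5 & ~p6): α-rule — add T p5, T ~p6.
T (p6 | p3): β-rule — branch into T p6  //  T p3.
  branch 1 (add T p6):
    × closes — contains both p6 and ~p6.
  branch 2 (add T p3):
    F ~((p6 <-> (~p1 & p1)) | (~p4 <-> ~p5)): β-rule — branch into T (p6 <-> (~p1 & p1))  //  T (~p4 <-> ~p5).
      branch 2.1 (add T (p6 <-> (~p1 & p1))):
        T (p6 <-> (~p1 & p1)): β-rule — branch into T p6, T (~p1 & p1)  //  F p6, F (~p1 & p1).
          branch 2.1.1 (add T p6, T (~p1 & p1)):
            × closes — contains both p6 and ~p6.
          branch 2.1.2 (add F p6, F (~p1 & p1)):
            F (~p1 & p1): β-rule — branch into F ~p1  //  F p1.
              branch 2.1.2.1 (add F ~p1):
                ○ open, literals {p1=true, p3=true, p5=true, p6=false}.
              branch 2.1.2.2 (add F p1):
                ○ open, literals {p1=false, p3=true, p5=true, p6=false}.
      branch 2.2 (add T (~p4 <-> ~p5)):
        T (~p4 <-> ~p5): β-rule — branch into T ~p4, T ~p5  //  F ~p4, F ~p5.
          branch 2.2.1 (add T ~p4, T ~p5):
            × closes — contains both p5 and ~p5.
          branch 2.2.2 (add F ~p4, F ~p5):
            ○ open, literals {p3=true, p4=true, p5=true, p6=false}.
3 branches closed, 3 open.
An open branch gives a countermodel: p1=true, p3=true, p5=true, p6=false (unmentioned atoms arbitrary); the premises hold there but the conclusion fails.

No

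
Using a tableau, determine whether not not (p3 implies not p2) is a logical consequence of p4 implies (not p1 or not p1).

Initial set: {(p4 implies (not p1 or not p1)); not not not (p3 implies not p2)}.
not not not (p3 implies not p2): drop double negation, giving not (p3 implies not p2).
not (p3 implies not p2): α-rule — add p3, not not p2.
(p4 implies (not p1 or not p1)): β-rule — branch into not p4  //  (not p1 or not p1).
  branch 1 (add not p4):
    ○ open, literals {p2=1, p3=1, p4=0}.
  branch 2 (add (not p1 or not p1)):
    (not p1 or not p1): β-rule — branch into not p1  //  not p1.
      branch 2.1 (add not p1):
        ○ open, literals {p1=0, p2=1, p3=1}.
      branch 2.2 (add not p1):
        ○ open, literals {p1=0, p2=1, p3=1}.
0 branches closed, 3 open.
An open branch gives a countermodel: p2=1, p3=1, p4=0 (unmentioned atoms arbitrary); the premises hold there but the conclusion fails.

No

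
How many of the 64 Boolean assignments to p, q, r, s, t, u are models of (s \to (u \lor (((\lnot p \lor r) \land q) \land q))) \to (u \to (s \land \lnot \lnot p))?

Initial set: {T ((s \to (u \lor (((\lnot p \lor r) \land q) \land q))) \to (u \to (s \land \lnot \lnot p)))}.
T ((s \to (u \lor (((\lnot p \lor r) \land q) \land q))) \to (u \to (s \land \lnot \lnot p))): β-rule — branch into F (s \to (u \lor (((\lnot p \lor r) \land q) \land q)))  //  T (u \to (s \land \lnot \lnot p)).
  branch 1 (add F (s \to (u \lor (((\lnot p \lor r) \land q) \land q)))):
    F (s \to (u \lor (((\lnot p \lor r) \land q) \land q))): α-rule — add T s, F (u \lor (((\lnot p \lor r) \land q) \land q)).
    F (u \lor (((\lnot p \lor r) \land q) \land q)): α-rule — add F u, F (((\lnot p \lor r) \land q) \land q).
    F (((\lnot p \lor r) \land q) \land q): β-rule — branch into F ((\lnot p \lor r) \land q)  //  F q.
      branch 1.1 (add F ((\lnot p \lor r) \land q)):
        F ((\lnot p \lor r) \land q): β-rule — branch into F (\lnot p \lor r)  //  F q.
          branch 1.1.1 (add F (\lnot p \lor r)):
            F (\lnot p \lor r): α-rule — add F \lnot p, F r.
            ○ open, literals {p=T, r=F, s=T, u=F}.
          branch 1.1.2 (add F q):
            ○ open, literals {q=F, s=T, u=F}.
      branch 1.2 (add F q):
        ○ open, literals {q=F, s=T, u=F}.
  branch 2 (add T (u \to (s \land \lnot \lnot p))):
    T (u \to (s \land \lnot \lnot p)): β-rule — branch into F u  //  T (s \land \lnot \lnot p).
      branch 2.1 (add F u):
        ○ open, literals {u=F}.
      branch 2.2 (add T (s \land \lnot \lnot p)):
        T (s \land \lnot \lnot p): α-rule — add T s, T \lnot \lnot p.
        T \lnot \lnot p: drop double negation, giving T p.
        ○ open, literals {p=T, s=T}.
0 branches closed, 5 open.
Each open branch fixes some atoms; the unmentioned ones are free. Counting distinct full assignments: branch {p=T, r=F, s=T, u=F} (q, t) contributes 4 new; branch {q=F, s=T, u=F} (p, r, t) contributes 6 new; branch {q=F, s=T, u=F} (p, r, t) contributes 0 new; branch {u=F} (p, q, r, s, t) contributes 22 new; branch {p=T, s=T} (q, r, t, u) contributes 8 new. Total: 40.

40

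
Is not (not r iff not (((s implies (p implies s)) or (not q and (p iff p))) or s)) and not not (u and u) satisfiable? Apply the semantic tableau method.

Initial set: {(not (not r iff not (((s implies (p implies s)) or (not q and (p iff p))) or s)) and not not (u and u))}.
(not (not r iff not (((s implies (p implies s)) or (not q and (p iff p))) or s)) and not not (u and u)): α-rule — add not (not r iff not (((s implies (p implies s)) or (not q and (p iff p))) or s)), not not (u and u).
not not (u and u): drop double negation, giving (u and u).
(u and u): α-rule — add u, u.
not (not r iff not (((s implies (p implies s)) or (not q and (p iff p))) or s)): β-rule — branch into not r, not not (((s implies (p implies s)) or (not q and (p iff p))) or s)  //  not not r, not (((s implies (p implies s)) or (not q and (p iff p))) or s).
  branch 1 (add not r, not not (((s implies (p implies s)) or (not q and (p iff p))) or s)):
    not not (((s implies (p implies s)) or (not q and (p iff p))) or s): β-rule — branch into ((s implies (p implies s)) or (not q and (p iff p)))  //  s.
      branch 1.1 (add ((s implies (p implies s)) or (not q and (p iff p)))):
        ((s implies (p implies s)) or (not q and (p iff p))): β-rule — branch into (s implies (p implies s))  //  (not q and (p iff p)).
          branch 1.1.1 (add (s implies (p implies s))):
            (s implies (p implies s)): β-rule — branch into not s  //  (p implies s).
              branch 1.1.1.1 (add not s):
                ○ open, literals {r=F, s=F, u=T}.
              branch 1.1.1.2 (add (p implies s)):
                (p implies s): β-rule — branch into not p  //  s.
                  branch 1.1.1.2.1 (add not p):
                    ○ open, literals {p=F, r=F, u=T}.
                  branch 1.1.1.2.2 (add s):
                    ○ open, literals {r=F, s=T, u=T}.
          branch 1.1.2 (add (not q and (p iff p))):
            (not q and (p iff p)): α-rule — add not q, (p iff p).
            (p iff p): β-rule — branch into p, p  //  not p, not p.
              branch 1.1.2.1 (add p, p):
                ○ open, literals {p=T, q=F, r=F, u=T}.
              branch 1.1.2.2 (add not p, not p):
                ○ open, literals {p=F, q=F, r=F, u=T}.
      branch 1.2 (add s):
        ○ open, literals {r=F, s=T, u=T}.
  branch 2 (add not not r, not (((s implies (p implies s)) or (not q and (p iff p))) or s)):
    not (((s implies (p implies s)) or (not q and (p iff p))) or s): α-rule — add not ((s implies (p implies s)) or (not q and (p iff p))), not s.
    not ((s implies (p implies s)) or (not q and (p iff p))): α-rule — add not (s implies (p implies s)), not (not q and (p iff p)).
    not (s implies (p implies s)): α-rule — add s, not (p implies s).
    × closes — contains both s and not s.
1 branch closed, 6 open.
An open branch gives a satisfying assignment: r=F, s=F, u=T.

Satisfiable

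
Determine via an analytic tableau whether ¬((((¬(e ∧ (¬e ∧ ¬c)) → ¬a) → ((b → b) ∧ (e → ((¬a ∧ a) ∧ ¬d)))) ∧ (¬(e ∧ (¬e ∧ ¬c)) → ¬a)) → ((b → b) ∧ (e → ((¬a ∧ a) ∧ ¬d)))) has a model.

Unsatisfiable

Initial set: {¬((((¬(e ∧ (¬e ∧ ¬c)) → ¬a) → ((b → b) ∧ (e → ((¬a ∧ a) ∧ ¬d)))) ∧ (¬(e ∧ (¬e ∧ ¬c)) → ¬a)) → ((b → b) ∧ (e → ((¬a ∧ a) ∧ ¬d))))}.
¬((((¬(e ∧ (¬e ∧ ¬c)) → ¬a) → ((b → b) ∧ (e → ((¬a ∧ a) ∧ ¬d)))) ∧ (¬(e ∧ (¬e ∧ ¬c)) → ¬a)) → ((b → b) ∧ (e → ((¬a ∧ a) ∧ ¬d)))): α-rule — add (((¬(e ∧ (¬e ∧ ¬c)) → ¬a) → ((b → b) ∧ (e → ((¬a ∧ a) ∧ ¬d)))) ∧ (¬(e ∧ (¬e ∧ ¬c)) → ¬a)), ¬((b → b) ∧ (e → ((¬a ∧ a) ∧ ¬d))).
(((¬(e ∧ (¬e ∧ ¬c)) → ¬a) → ((b → b) ∧ (e → ((¬a ∧ a) ∧ ¬d)))) ∧ (¬(e ∧ (¬e ∧ ¬c)) → ¬a)): α-rule — add ((¬(e ∧ (¬e ∧ ¬c)) → ¬a) → ((b → b) ∧ (e → ((¬a ∧ a) ∧ ¬d)))), (¬(e ∧ (¬e ∧ ¬c)) → ¬a).
¬((b → b) ∧ (e → ((¬a ∧ a) ∧ ¬d))): β-rule — branch into ¬(b → b)  //  ¬(e → ((¬a ∧ a) ∧ ¬d)).
  branch 1 (add ¬(b → b)):
    ¬(b → b): α-rule — add b, ¬b.
    × closes — contains both b and ¬b.
  branch 2 (add ¬(e → ((¬a ∧ a) ∧ ¬d))):
    ¬(e → ((¬a ∧ a) ∧ ¬d)): α-rule — add e, ¬((¬a ∧ a) ∧ ¬d).
    ((¬(e ∧ (¬e ∧ ¬c)) → ¬a) → ((b → b) ∧ (e → ((¬a ∧ a) ∧ ¬d)))): β-rule — branch into ¬(¬(e ∧ (¬e ∧ ¬c)) → ¬a)  //  ((b → b) ∧ (e → ((¬a ∧ a) ∧ ¬d))).
      branch 2.1 (add ¬(¬(e ∧ (¬e ∧ ¬c)) → ¬a)):
        ¬(¬(e ∧ (¬e ∧ ¬c)) → ¬a): α-rule — add ¬(e ∧ (¬e ∧ ¬c)), ¬¬a.
        (¬(e ∧ (¬e ∧ ¬c)) → ¬a): β-rule — branch into ¬¬(e ∧ (¬e ∧ ¬c))  //  ¬a.
          branch 2.1.1 (add ¬¬(e ∧ (¬e ∧ ¬c))):
            ¬¬(e ∧ (¬e ∧ ¬c)): α-rule — add e, (¬e ∧ ¬c).
            (¬e ∧ ¬c): α-rule — add ¬e, ¬c.
            × closes — contains both e and ¬e.
          branch 2.1.2 (add ¬a):
            × closes — contains both a and ¬a.
      branch 2.2 (add ((b → b) ∧ (e → ((¬a ∧ a) ∧ ¬d)))):
        ((b → b) ∧ (e → ((¬a ∧ a) ∧ ¬d))): α-rule — add (b → b), (e → ((¬a ∧ a) ∧ ¬d)).
        (¬(e ∧ (¬e ∧ ¬c)) → ¬a): β-rule — branch into ¬¬(e ∧ (¬e ∧ ¬c))  //  ¬a.
          branch 2.2.1 (add ¬¬(e ∧ (¬e ∧ ¬c))):
            ¬¬(e ∧ (¬e ∧ ¬c)): α-rule — add e, (¬e ∧ ¬c).
            (¬e ∧ ¬c): α-rule — add ¬e, ¬c.
            × closes — contains both e and ¬e.
          branch 2.2.2 (add ¬a):
            ¬((¬a ∧ a) ∧ ¬d): β-rule — branch into ¬(¬a ∧ a)  //  ¬¬d.
              branch 2.2.2.1 (add ¬(¬a ∧ a)):
                (b → b): β-rule — branch into ¬b  //  b.
                  branch 2.2.2.1.1 (add ¬b):
                    (e → ((¬a ∧ a) ∧ ¬d)): β-rule — branch into ¬e  //  ((¬a ∧ a) ∧ ¬d).
                      branch 2.2.2.1.1.1 (add ¬e):
                        × closes — contains both e and ¬e.
                      branch 2.2.2.1.1.2 (add ((¬a ∧ a) ∧ ¬d)):
                        ((¬a ∧ a) ∧ ¬d): α-rule — add (¬a ∧ a), ¬d.
                        (¬a ∧ a): α-rule — add ¬a, a.
                        × closes — contains both a and ¬a.
                  branch 2.2.2.1.2 (add b):
                    (e → ((¬a ∧ a) ∧ ¬d)): β-rule — branch into ¬e  //  ((¬a ∧ a) ∧ ¬d).
                      branch 2.2.2.1.2.1 (add ¬e):
                        × closes — contains both e and ¬e.
                      branch 2.2.2.1.2.2 (add ((¬a ∧ a) ∧ ¬d)):
                        ((¬a ∧ a) ∧ ¬d): α-rule — add (¬a ∧ a), ¬d.
                        (¬a ∧ a): α-rule — add ¬a, a.
                        × closes — contains both a and ¬a.
              branch 2.2.2.2 (add ¬¬d):
                (b → b): β-rule — branch into ¬b  //  b.
                  branch 2.2.2.2.1 (add ¬b):
                    (e → ((¬a ∧ a) ∧ ¬d)): β-rule — branch into ¬e  //  ((¬a ∧ a) ∧ ¬d).
                      branch 2.2.2.2.1.1 (add ¬e):
                        × closes — contains both e and ¬e.
                      branch 2.2.2.2.1.2 (add ((¬a ∧ a) ∧ ¬d)):
                        ((¬a ∧ a) ∧ ¬d): α-rule — add (¬a ∧ a), ¬d.
                        × closes — contains both d and ¬d.
                  branch 2.2.2.2.2 (add b):
                    (e → ((¬a ∧ a) ∧ ¬d)): β-rule — branch into ¬e  //  ((¬a ∧ a) ∧ ¬d).
                      branch 2.2.2.2.2.1 (add ¬e):
                        × closes — contains both e and ¬e.
                      branch 2.2.2.2.2.2 (add ((¬a ∧ a) ∧ ¬d)):
                        ((¬a ∧ a) ∧ ¬d): α-rule — add (¬a ∧ a), ¬d.
                        × closes — contains both d and ¬d.
All 12 branches close.
Every branch closed; the formula is unsatisfiable.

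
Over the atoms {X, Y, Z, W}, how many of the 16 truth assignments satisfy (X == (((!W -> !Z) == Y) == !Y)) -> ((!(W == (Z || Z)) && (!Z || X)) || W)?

14

Initial set: {((X == (((!W -> !Z) == Y) == !Y)) -> ((!(W == (Z || Z)) && (!Z || X)) || W))}.
((X == (((!W -> !Z) == Y) == !Y)) -> ((!(W == (Z || Z)) && (!Z || X)) || W)): β-rule — branch into !(X == (((!W -> !Z) == Y) == !Y))  //  ((!(W == (Z || Z)) && (!Z || X)) || W).
  branch 1 (add !(X == (((!W -> !Z) == Y) == !Y))):
    !(X == (((!W -> !Z) == Y) == !Y)): β-rule — branch into X, !(((!W -> !Z) == Y) == !Y)  //  !X, (((!W -> !Z) == Y) == !Y).
      branch 1.1 (add X, !(((!W -> !Z) == Y) == !Y)):
        !(((!W -> !Z) == Y) == !Y): β-rule — branch into ((!W -> !Z) == Y), !!Y  //  !((!W -> !Z) == Y), !Y.
          branch 1.1.1 (add ((!W -> !Z) == Y), !!Y):
            ((!W -> !Z) == Y): β-rule — branch into (!W -> !Z), Y  //  !(!W -> !Z), !Y.
              branch 1.1.1.1 (add (!W -> !Z), Y):
                (!W -> !Z): β-rule — branch into !!W  //  !Z.
                  branch 1.1.1.1.1 (add !!W):
                    ○ open, literals {W=1, X=1, Y=1}.
                  branch 1.1.1.1.2 (add !Z):
                    ○ open, literals {X=1, Y=1, Z=0}.
              branch 1.1.1.2 (add !(!W -> !Z), !Y):
                × closes — contains both Y and !Y.
          branch 1.1.2 (add !((!W -> !Z) == Y), !Y):
            !((!W -> !Z) == Y): β-rule — branch into (!W -> !Z), !Y  //  !(!W -> !Z), Y.
              branch 1.1.2.1 (add (!W -> !Z), !Y):
                (!W -> !Z): β-rule — branch into !!W  //  !Z.
                  branch 1.1.2.1.1 (add !!W):
                    ○ open, literals {W=1, X=1, Y=0}.
                  branch 1.1.2.1.2 (add !Z):
                    ○ open, literals {X=1, Y=0, Z=0}.
              branch 1.1.2.2 (add !(!W -> !Z), Y):
                × closes — contains both Y and !Y.
      branch 1.2 (add !X, (((!W -> !Z) == Y) == !Y)):
        (((!W -> !Z) == Y) == !Y): β-rule — branch into ((!W -> !Z) == Y), !Y  //  !((!W -> !Z) == Y), !!Y.
          branch 1.2.1 (add ((!W -> !Z) == Y), !Y):
            ((!W -> !Z) == Y): β-rule — branch into (!W -> !Z), Y  //  !(!W -> !Z), !Y.
              branch 1.2.1.1 (add (!W -> !Z), Y):
                × closes — contains both Y and !Y.
              branch 1.2.1.2 (add !(!W -> !Z), !Y):
                !(!W -> !Z): α-rule — add !W, !!Z.
                ○ open, literals {W=0, X=0, Y=0, Z=1}.
          branch 1.2.2 (add !((!W -> !Z) == Y), !!Y):
            !((!W -> !Z) == Y): β-rule — branch into (!W -> !Z), !Y  //  !(!W -> !Z), Y.
              branch 1.2.2.1 (add (!W -> !Z), !Y):
                × closes — contains both Y and !Y.
              branch 1.2.2.2 (add !(!W -> !Z), Y):
                !(!W -> !Z): α-rule — add !W, !!Z.
                ○ open, literals {W=0, X=0, Y=1, Z=1}.
  branch 2 (add ((!(W == (Z || Z)) && (!Z || X)) || W)):
    ((!(W == (Z || Z)) && (!Z || X)) || W): β-rule — branch into (!(W == (Z || Z)) && (!Z || X))  //  W.
      branch 2.1 (add (!(W == (Z || Z)) && (!Z || X))):
        (!(W == (Z || Z)) && (!Z || X)): α-rule — add !(W == (Z || Z)), (!Z || X).
        !(W == (Z || Z)): β-rule — branch into W, !(Z || Z)  //  !W, (Z || Z).
          branch 2.1.1 (add W, !(Z || Z)):
            !(Z || Z): α-rule — add !Z, !Z.
            (!Z || X): β-rule — branch into !Z  //  X.
              branch 2.1.1.1 (add !Z):
                ○ open, literals {W=1, Z=0}.
              branch 2.1.1.2 (add X):
                ○ open, literals {W=1, X=1, Z=0}.
          branch 2.1.2 (add !W, (Z || Z)):
            (!Z || X): β-rule — branch into !Z  //  X.
              branch 2.1.2.1 (add !Z):
                (Z || Z): β-rule — branch into Z  //  Z.
                  branch 2.1.2.1.1 (add Z):
                    × closes — contains both Z and !Z.
                  branch 2.1.2.1.2 (add Z):
                    × closes — contains both Z and !Z.
              branch 2.1.2.2 (add X):
                (Z || Z): β-rule — branch into Z  //  Z.
                  branch 2.1.2.2.1 (add Z):
                    ○ open, literals {W=0, X=1, Z=1}.
                  branch 2.1.2.2.2 (add Z):
                    ○ open, literals {W=0, X=1, Z=1}.
      branch 2.2 (add W):
        ○ open, literals {W=1}.
6 branches closed, 11 open.
Each open branch fixes some atoms; the unmentioned ones are free. Counting distinct full assignments: branch {W=1, X=1, Y=1} (Z) contributes 2 new; branch {X=1, Y=1, Z=0} (W) contributes 1 new; branch {W=1, X=1, Y=0} (Z) contributes 2 new; branch {X=1, Y=0, Z=0} (W) contributes 1 new; branch {W=0, X=0, Y=0, Z=1} (none free) contributes 1 new; branch {W=0, X=0, Y=1, Z=1} (none free) contributes 1 new; branch {W=1, Z=0} (X, Y) contributes 2 new; branch {W=1, X=1, Z=0} (Y) contributes 0 new; branch {W=0, X=1, Z=1} (Y) contributes 2 new; branch {W=0, X=1, Z=1} (Y) contributes 0 new; branch {W=1} (X, Y, Z) contributes 2 new. Total: 14.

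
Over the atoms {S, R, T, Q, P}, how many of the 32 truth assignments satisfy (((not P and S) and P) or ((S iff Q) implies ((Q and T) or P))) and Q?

Initial set: {((((not P and S) and P) or ((S iff Q) implies ((Q and T) or P))) and Q)}.
((((not P and S) and P) or ((S iff Q) implies ((Q and T) or P))) and Q): α-rule — add (((not P and S) and P) or ((S iff Q) implies ((Q and T) or P))), Q.
(((not P and S) and P) or ((S iff Q) implies ((Q and T) or P))): β-rule — branch into ((not P and S) and P)  //  ((S iff Q) implies ((Q and T) or P)).
  branch 1 (add ((not P and S) and P)):
    ((not P and S) and P): α-rule — add (not P and S), P.
    (not P and S): α-rule — add not P, S.
    × closes — contains both P and not P.
  branch 2 (add ((S iff Q) implies ((Q and T) or P))):
    ((S iff Q) implies ((Q and T) or P)): β-rule — branch into not (S iff Q)  //  ((Q and T) or P).
      branch 2.1 (add not (S iff Q)):
        not (S iff Q): β-rule — branch into S, not Q  //  not S, Q.
          branch 2.1.1 (add S, not Q):
            × closes — contains both Q and not Q.
          branch 2.1.2 (add not S, Q):
            ○ open, literals {Q=T, S=F}.
      branch 2.2 (add ((Q and T) or P)):
        ((Q and T) or P): β-rule — branch into (Q and T)  //  P.
          branch 2.2.1 (add (Q and T)):
            (Q and T): α-rule — add Q, T.
            ○ open, literals {Q=T, T=T}.
          branch 2.2.2 (add P):
            ○ open, literals {P=T, Q=T}.
2 branches closed, 3 open.
Each open branch fixes some atoms; the unmentioned ones are free. Counting distinct full assignments: branch {Q=T, S=F} (R, T, P) contributes 8 new; branch {Q=T, T=T} (S, R, P) contributes 4 new; branch {P=T, Q=T} (S, R, T) contributes 2 new. Total: 14.

14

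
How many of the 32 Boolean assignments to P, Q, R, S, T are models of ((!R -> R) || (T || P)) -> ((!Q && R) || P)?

24

Initial set: {T (((!R -> R) || (T || P)) -> ((!Q && R) || P))}.
T (((!R -> R) || (T || P)) -> ((!Q && R) || P)): β-rule — branch into F ((!R -> R) || (T || P))  //  T ((!Q && R) || P).
  branch 1 (add F ((!R -> R) || (T || P))):
    F ((!R -> R) || (T || P)): α-rule — add F (!R -> R), F (T || P).
    F (!R -> R): α-rule — add T !R, F R.
    F (T || P): α-rule — add F T, F P.
    ○ open, literals {P=false, R=false, T=false}.
  branch 2 (add T ((!Q && R) || P)):
    T ((!Q && R) || P): β-rule — branch into T (!Q && R)  //  T P.
      branch 2.1 (add T (!Q && R)):
        T (!Q && R): α-rule — add T !Q, T R.
        ○ open, literals {Q=false, R=true}.
      branch 2.2 (add T P):
        ○ open, literals {P=true}.
0 branches closed, 3 open.
Each open branch fixes some atoms; the unmentioned ones are free. Counting distinct full assignments: branch {P=false, R=false, T=false} (Q, S) contributes 4 new; branch {Q=false, R=true} (P, S, T) contributes 8 new; branch {P=true} (Q, R, S, T) contributes 12 new. Total: 24.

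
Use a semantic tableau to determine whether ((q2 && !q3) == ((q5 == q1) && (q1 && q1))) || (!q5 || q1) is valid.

Assume the negation and expand:
Initial set: {F (((q2 && !q3) == ((q5 == q1) && (q1 && q1))) || (!q5 || q1))}.
F (((q2 && !q3) == ((q5 == q1) && (q1 && q1))) || (!q5 || q1)): α-rule — add F ((q2 && !q3) == ((q5 == q1) && (q1 && q1))), F (!q5 || q1).
F (!q5 || q1): α-rule — add F !q5, F q1.
F ((q2 && !q3) == ((q5 == q1) && (q1 && q1))): β-rule — branch into T (q2 && !q3), F ((q5 == q1) && (q1 && q1))  //  F (q2 && !q3), T ((q5 == q1) && (q1 && q1)).
  branch 1 (add T (q2 && !q3), F ((q5 == q1) && (q1 && q1))):
    T (q2 && !q3): α-rule — add T q2, T !q3.
    F ((q5 == q1) && (q1 && q1)): β-rule — branch into F (q5 == q1)  //  F (q1 && q1).
      branch 1.1 (add F (q5 == q1)):
        F (q5 == q1): β-rule — branch into T q5, F q1  //  F q5, T q1.
          branch 1.1.1 (add T q5, F q1):
            ○ open, literals {q1=F, q2=T, q3=F, q5=T}.
          branch 1.1.2 (add F q5, T q1):
            × closes — contains both q5 and !q5.
      branch 1.2 (add F (q1 && q1)):
        F (q1 && q1): β-rule — branch into F q1  //  F q1.
          branch 1.2.1 (add F q1):
            ○ open, literals {q1=F, q2=T, q3=F, q5=T}.
          branch 1.2.2 (add F q1):
            ○ open, literals {q1=F, q2=T, q3=F, q5=T}.
  branch 2 (add F (q2 && !q3), T ((q5 == q1) && (q1 && q1))):
    T ((q5 == q1) && (q1 && q1)): α-rule — add T (q5 == q1), T (q1 && q1).
    T (q1 && q1): α-rule — add T q1, T q1.
    × closes — contains both q1 and !q1.
2 branches closed, 3 open.
An open branch gives a countermodel: q1=F, q2=T, q3=F, q5=T (unmentioned atoms arbitrary); under it the original formula is false.

Not valid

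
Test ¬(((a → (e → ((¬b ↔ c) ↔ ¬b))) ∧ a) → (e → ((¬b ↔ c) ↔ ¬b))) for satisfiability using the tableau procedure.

Unsatisfiable

Initial set: {¬(((a → (e → ((¬b ↔ c) ↔ ¬b))) ∧ a) → (e → ((¬b ↔ c) ↔ ¬b)))}.
¬(((a → (e → ((¬b ↔ c) ↔ ¬b))) ∧ a) → (e → ((¬b ↔ c) ↔ ¬b))): α-rule — add ((a → (e → ((¬b ↔ c) ↔ ¬b))) ∧ a), ¬(e → ((¬b ↔ c) ↔ ¬b)).
((a → (e → ((¬b ↔ c) ↔ ¬b))) ∧ a): α-rule — add (a → (e → ((¬b ↔ c) ↔ ¬b))), a.
¬(e → ((¬b ↔ c) ↔ ¬b)): α-rule — add e, ¬((¬b ↔ c) ↔ ¬b).
(a → (e → ((¬b ↔ c) ↔ ¬b))): β-rule — branch into ¬a  //  (e → ((¬b ↔ c) ↔ ¬b)).
  branch 1 (add ¬a):
    × closes — contains both a and ¬a.
  branch 2 (add (e → ((¬b ↔ c) ↔ ¬b))):
    ¬((¬b ↔ c) ↔ ¬b): β-rule — branch into (¬b ↔ c), ¬¬b  //  ¬(¬b ↔ c), ¬b.
      branch 2.1 (add (¬b ↔ c), ¬¬b):
        (e → ((¬b ↔ c) ↔ ¬b)): β-rule — branch into ¬e  //  ((¬b ↔ c) ↔ ¬b).
          branch 2.1.1 (add ¬e):
            × closes — contains both e and ¬e.
          branch 2.1.2 (add ((¬b ↔ c) ↔ ¬b)):
            (¬b ↔ c): β-rule — branch into ¬b, c  //  ¬¬b, ¬c.
              branch 2.1.2.1 (add ¬b, c):
                × closes — contains both b and ¬b.
              branch 2.1.2.2 (add ¬¬b, ¬c):
                ((¬b ↔ c) ↔ ¬b): β-rule — branch into (¬b ↔ c), ¬b  //  ¬(¬b ↔ c), ¬¬b.
                  branch 2.1.2.2.1 (add (¬b ↔ c), ¬b):
                    × closes — contains both b and ¬b.
                  branch 2.1.2.2.2 (add ¬(¬b ↔ c), ¬¬b):
                    ¬(¬b ↔ c): β-rule — branch into ¬b, ¬c  //  ¬¬b, c.
                      branch 2.1.2.2.2.1 (add ¬b, ¬c):
                        × closes — contains both b and ¬b.
                      branch 2.1.2.2.2.2 (add ¬¬b, c):
                        × closes — contains both c and ¬c.
      branch 2.2 (add ¬(¬b ↔ c), ¬b):
        (e → ((¬b ↔ c) ↔ ¬b)): β-rule — branch into ¬e  //  ((¬b ↔ c) ↔ ¬b).
          branch 2.2.1 (add ¬e):
            × closes — contains both e and ¬e.
          branch 2.2.2 (add ((¬b ↔ c) ↔ ¬b)):
            ¬(¬b ↔ c): β-rule — branch into ¬b, ¬c  //  ¬¬b, c.
              branch 2.2.2.1 (add ¬b, ¬c):
                ((¬b ↔ c) ↔ ¬b): β-rule — branch into (¬b ↔ c), ¬b  //  ¬(¬b ↔ c), ¬¬b.
                  branch 2.2.2.1.1 (add (¬b ↔ c), ¬b):
                    (¬b ↔ c): β-rule — branch into ¬b, c  //  ¬¬b, ¬c.
                      branch 2.2.2.1.1.1 (add ¬b, c):
                        × closes — contains both c and ¬c.
                      branch 2.2.2.1.1.2 (add ¬¬b, ¬c):
                        × closes — contains both b and ¬b.
                  branch 2.2.2.1.2 (add ¬(¬b ↔ c), ¬¬b):
                    × closes — contains both b and ¬b.
              branch 2.2.2.2 (add ¬¬b, c):
                × closes — contains both b and ¬b.
All 11 branches close.
Every branch closed; the formula is unsatisfiable.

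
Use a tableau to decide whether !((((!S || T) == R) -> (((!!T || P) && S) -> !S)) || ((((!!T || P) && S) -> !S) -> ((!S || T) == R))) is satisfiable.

Initial set: {!((((!S || T) == R) -> (((!!T || P) && S) -> !S)) || ((((!!T || P) && S) -> !S) -> ((!S || T) == R)))}.
!((((!S || T) == R) -> (((!!T || P) && S) -> !S)) || ((((!!T || P) && S) -> !S) -> ((!S || T) == R))): α-rule — add !(((!S || T) == R) -> (((!!T || P) && S) -> !S)), !((((!!T || P) && S) -> !S) -> ((!S || T) == R)).
!(((!S || T) == R) -> (((!!T || P) && S) -> !S)): α-rule — add ((!S || T) == R), !(((!!T || P) && S) -> !S).
!((((!!T || P) && S) -> !S) -> ((!S || T) == R)): α-rule — add (((!!T || P) && S) -> !S), !((!S || T) == R).
!(((!!T || P) && S) -> !S): α-rule — add ((!!T || P) && S), !!S.
((!!T || P) && S): α-rule — add (!!T || P), S.
((!S || T) == R): β-rule — branch into (!S || T), R  //  !(!S || T), !R.
  branch 1 (add (!S || T), R):
    (((!!T || P) && S) -> !S): β-rule — branch into !((!!T || P) && S)  //  !S.
      branch 1.1 (add !((!!T || P) && S)):
        !((!S || T) == R): β-rule — branch into (!S || T), !R  //  !(!S || T), R.
          branch 1.1.1 (add (!S || T), !R):
            × closes — contains both R and !R.
          branch 1.1.2 (add !(!S || T), R):
            !(!S || T): α-rule — add !!S, !T.
            (!!T || P): β-rule — branch into !!T  //  P.
              branch 1.1.2.1 (add !!T):
                !!T: drop double negation, giving T.
                × closes — contains both T and !T.
              branch 1.1.2.2 (add P):
                (!S || T): β-rule — branch into !S  //  T.
                  branch 1.1.2.2.1 (add !S):
                    × closes — contains both S and !S.
                  branch 1.1.2.2.2 (add T):
                    × closes — contains both T and !T.
      branch 1.2 (add !S):
        × closes — contains both S and !S.
  branch 2 (add !(!S || T), !R):
    !(!S || T): α-rule — add !!S, !T.
    (((!!T || P) && S) -> !S): β-rule — branch into !((!!T || P) && S)  //  !S.
      branch 2.1 (add !((!!T || P) && S)):
        !((!S || T) == R): β-rule — branch into (!S || T), !R  //  !(!S || T), R.
          branch 2.1.1 (add (!S || T), !R):
            (!!T || P): β-rule — branch into !!T  //  P.
              branch 2.1.1.1 (add !!T):
                !!T: drop double negation, giving T.
                × closes — contains both T and !T.
              branch 2.1.1.2 (add P):
                !((!!T || P) && S): β-rule — branch into !(!!T || P)  //  !S.
                  branch 2.1.1.2.1 (add !(!!T || P)):
                    !(!!T || P): α-rule — add !!!T, !P.
                    × closes — contains both P and !P.
                  branch 2.1.1.2.2 (add !S):
                    × closes — contains both S and !S.
          branch 2.1.2 (add !(!S || T), R):
            × closes — contains both R and !R.
      branch 2.2 (add !S):
        × closes — contains both S and !S.
All 10 branches close.
Every branch closed; the formula is unsatisfiable.

Unsatisfiable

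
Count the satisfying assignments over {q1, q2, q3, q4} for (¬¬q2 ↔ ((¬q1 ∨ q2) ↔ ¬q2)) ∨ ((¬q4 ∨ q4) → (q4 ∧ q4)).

10

Initial set: {((¬¬q2 ↔ ((¬q1 ∨ q2) ↔ ¬q2)) ∨ ((¬q4 ∨ q4) → (q4 ∧ q4)))}.
((¬¬q2 ↔ ((¬q1 ∨ q2) ↔ ¬q2)) ∨ ((¬q4 ∨ q4) → (q4 ∧ q4))): β-rule — branch into (¬¬q2 ↔ ((¬q1 ∨ q2) ↔ ¬q2))  //  ((¬q4 ∨ q4) → (q4 ∧ q4)).
  branch 1 (add (¬¬q2 ↔ ((¬q1 ∨ q2) ↔ ¬q2))):
    (¬¬q2 ↔ ((¬q1 ∨ q2) ↔ ¬q2)): β-rule — branch into ¬¬q2, ((¬q1 ∨ q2) ↔ ¬q2)  //  ¬¬¬q2, ¬((¬q1 ∨ q2) ↔ ¬q2).
      branch 1.1 (add ¬¬q2, ((¬q1 ∨ q2) ↔ ¬q2)):
        ¬¬q2: drop double negation, giving q2.
        ((¬q1 ∨ q2) ↔ ¬q2): β-rule — branch into (¬q1 ∨ q2), ¬q2  //  ¬(¬q1 ∨ q2), ¬¬q2.
          branch 1.1.1 (add (¬q1 ∨ q2), ¬q2):
            × closes — contains both q2 and ¬q2.
          branch 1.1.2 (add ¬(¬q1 ∨ q2), ¬¬q2):
            ¬(¬q1 ∨ q2): α-rule — add ¬¬q1, ¬q2.
            × closes — contains both q2 and ¬q2.
      branch 1.2 (add ¬¬¬q2, ¬((¬q1 ∨ q2) ↔ ¬q2)):
        ¬¬¬q2: drop double negation, giving ¬q2.
        ¬((¬q1 ∨ q2) ↔ ¬q2): β-rule — branch into (¬q1 ∨ q2), ¬¬q2  //  ¬(¬q1 ∨ q2), ¬q2.
          branch 1.2.1 (add (¬q1 ∨ q2), ¬¬q2):
            × closes — contains both q2 and ¬q2.
          branch 1.2.2 (add ¬(¬q1 ∨ q2), ¬q2):
            ¬(¬q1 ∨ q2): α-rule — add ¬¬q1, ¬q2.
            ○ open, literals {q1=1, q2=0}.
  branch 2 (add ((¬q4 ∨ q4) → (q4 ∧ q4))):
    ((¬q4 ∨ q4) → (q4 ∧ q4)): β-rule — branch into ¬(¬q4 ∨ q4)  //  (q4 ∧ q4).
      branch 2.1 (add ¬(¬q4 ∨ q4)):
        ¬(¬q4 ∨ q4): α-rule — add ¬¬q4, ¬q4.
        × closes — contains both q4 and ¬q4.
      branch 2.2 (add (q4 ∧ q4)):
        (q4 ∧ q4): α-rule — add q4, q4.
        ○ open, literals {q4=1}.
4 branches closed, 2 open.
Each open branch fixes some atoms; the unmentioned ones are free. Counting distinct full assignments: branch {q1=1, q2=0} (q3, q4) contributes 4 new; branch {q4=1} (q1, q2, q3) contributes 6 new. Total: 10.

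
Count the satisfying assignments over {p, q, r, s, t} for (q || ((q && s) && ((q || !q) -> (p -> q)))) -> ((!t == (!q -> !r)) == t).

16

Initial set: {T ((q || ((q && s) && ((q || !q) -> (p -> q)))) -> ((!t == (!q -> !r)) == t))}.
T ((q || ((q && s) && ((q || !q) -> (p -> q)))) -> ((!t == (!q -> !r)) == t)): β-rule — branch into F (q || ((q && s) && ((q || !q) -> (p -> q))))  //  T ((!t == (!q -> !r)) == t).
  branch 1 (add F (q || ((q && s) && ((q || !q) -> (p -> q))))):
    F (q || ((q && s) && ((q || !q) -> (p -> q)))): α-rule — add F q, F ((q && s) && ((q || !q) -> (p -> q))).
    F ((q && s) && ((q || !q) -> (p -> q))): β-rule — branch into F (q && s)  //  F ((q || !q) -> (p -> q)).
      branch 1.1 (add F (q && s)):
        F (q && s): β-rule — branch into F q  //  F s.
          branch 1.1.1 (add F q):
            ○ open, literals {q=false}.
          branch 1.1.2 (add F s):
            ○ open, literals {q=false, s=false}.
      branch 1.2 (add F ((q || !q) -> (p -> q))):
        F ((q || !q) -> (p -> q)): α-rule — add T (q || !q), F (p -> q).
        F (p -> q): α-rule — add T p, F q.
        T (q || !q): β-rule — branch into T q  //  T !q.
          branch 1.2.1 (add T q):
            × closes — contains both q and !q.
          branch 1.2.2 (add T !q):
            ○ open, literals {p=true, q=false}.
  branch 2 (add T ((!t == (!q -> !r)) == t)):
    T ((!t == (!q -> !r)) == t): β-rule — branch into T (!t == (!q -> !r)), T t  //  F (!t == (!q -> !r)), F t.
      branch 2.1 (add T (!t == (!q -> !r)), T t):
        T (!t == (!q -> !r)): β-rule — branch into T !t, T (!q -> !r)  //  F !t, F (!q -> !r).
          branch 2.1.1 (add T !t, T (!q -> !r)):
            × closes — contains both t and !t.
          branch 2.1.2 (add F !t, F (!q -> !r)):
            F (!q -> !r): α-rule — add T !q, F !r.
            ○ open, literals {q=false, r=true, t=true}.
      branch 2.2 (add F (!t == (!q -> !r)), F t):
        F (!t == (!q -> !r)): β-rule — branch into T !t, F (!q -> !r)  //  F !t, T (!q -> !r).
          branch 2.2.1 (add T !t, F (!q -> !r)):
            F (!q -> !r): α-rule — add T !q, F !r.
            ○ open, literals {q=false, r=true, t=false}.
          branch 2.2.2 (add F !t, T (!q -> !r)):
            × closes — contains both t and !t.
3 branches closed, 5 open.
Each open branch fixes some atoms; the unmentioned ones are free. Counting distinct full assignments: branch {q=false} (p, r, s, t) contributes 16 new; branch {q=false, s=false} (p, r, t) contributes 0 new; branch {p=true, q=false} (r, s, t) contributes 0 new; branch {q=false, r=true, t=true} (p, s) contributes 0 new; branch {q=false, r=true, t=false} (p, s) contributes 0 new. Total: 16.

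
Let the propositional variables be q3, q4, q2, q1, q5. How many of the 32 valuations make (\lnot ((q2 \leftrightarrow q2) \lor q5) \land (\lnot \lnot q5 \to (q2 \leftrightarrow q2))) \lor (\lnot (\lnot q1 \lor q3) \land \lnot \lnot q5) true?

Initial set: {((\lnot ((q2 \leftrightarrow q2) \lor q5) \land (\lnot \lnot q5 \to (q2 \leftrightarrow q2))) \lor (\lnot (\lnot q1 \lor q3) \land \lnot \lnot q5))}.
((\lnot ((q2 \leftrightarrow q2) \lor q5) \land (\lnot \lnot q5 \to (q2 \leftrightarrow q2))) \lor (\lnot (\lnot q1 \lor q3) \land \lnot \lnot q5)): β-rule — branch into (\lnot ((q2 \leftrightarrow q2) \lor q5) \land (\lnot \lnot q5 \to (q2 \leftrightarrow q2)))  //  (\lnot (\lnot q1 \lor q3) \land \lnot \lnot q5).
  branch 1 (add (\lnot ((q2 \leftrightarrow q2) \lor q5) \land (\lnot \lnot q5 \to (q2 \leftrightarrow q2)))):
    (\lnot ((q2 \leftrightarrow q2) \lor q5) \land (\lnot \lnot q5 \to (q2 \leftrightarrow q2))): α-rule — add \lnot ((q2 \leftrightarrow q2) \lor q5), (\lnot \lnot q5 \to (q2 \leftrightarrow q2)).
    \lnot ((q2 \leftrightarrow q2) \lor q5): α-rule — add \lnot (q2 \leftrightarrow q2), \lnot q5.
    (\lnot \lnot q5 \to (q2 \leftrightarrow q2)): β-rule — branch into \lnot \lnot \lnot q5  //  (q2 \leftrightarrow q2).
      branch 1.1 (add \lnot \lnot \lnot q5):
        \lnot \lnot \lnot q5: drop double negation, giving \lnot q5.
        \lnot (q2 \leftrightarrow q2): β-rule — branch into q2, \lnot q2  //  \lnot q2, q2.
          branch 1.1.1 (add q2, \lnot q2):
            × closes — contains both q2 and \lnot q2.
          branch 1.1.2 (add \lnot q2, q2):
            × closes — contains both q2 and \lnot q2.
      branch 1.2 (add (q2 \leftrightarrow q2)):
        \lnot (q2 \leftrightarrow q2): β-rule — branch into q2, \lnot q2  //  \lnot q2, q2.
          branch 1.2.1 (add q2, \lnot q2):
            × closes — contains both q2 and \lnot q2.
          branch 1.2.2 (add \lnot q2, q2):
            × closes — contains both q2 and \lnot q2.
  branch 2 (add (\lnot (\lnot q1 \lor q3) \land \lnot \lnot q5)):
    (\lnot (\lnot q1 \lor q3) \land \lnot \lnot q5): α-rule — add \lnot (\lnot q1 \lor q3), \lnot \lnot q5.
    \lnot (\lnot q1 \lor q3): α-rule — add \lnot \lnot q1, \lnot q3.
    \lnot \lnot q5: drop double negation, giving q5.
    ○ open, literals {q1=1, q3=0, q5=1}.
4 branches closed, 1 open.
Each open branch fixes some atoms; the unmentioned ones are free. Counting distinct full assignments: branch {q1=1, q3=0, q5=1} (q4, q2) contributes 4 new. Total: 4.

4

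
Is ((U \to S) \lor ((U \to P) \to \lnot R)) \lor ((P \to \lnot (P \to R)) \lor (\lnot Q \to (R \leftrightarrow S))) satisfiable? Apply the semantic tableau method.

Initial set: {T (((U \to S) \lor ((U \to P) \to \lnot R)) \lor ((P \to \lnot (P \to R)) \lor (\lnot Q \to (R \leftrightarrow S))))}.
T (((U \to S) \lor ((U \to P) \to \lnot R)) \lor ((P \to \lnot (P \to R)) \lor (\lnot Q \to (R \leftrightarrow S)))): β-rule — branch into T ((U \to S) \lor ((U \to P) \to \lnot R))  //  T ((P \to \lnot (P \to R)) \lor (\lnot Q \to (R \leftrightarrow S))).
  branch 1 (add T ((U \to S) \lor ((U \to P) \to \lnot R))):
    T ((U \to S) \lor ((U \to P) \to \lnot R)): β-rule — branch into T (U \to S)  //  T ((U \to P) \to \lnot R).
      branch 1.1 (add T (U \to S)):
        T (U \to S): β-rule — branch into F U  //  T S.
          branch 1.1.1 (add F U):
            ○ open, literals {U=0}.
          branch 1.1.2 (add T S):
            ○ open, literals {S=1}.
      branch 1.2 (add T ((U \to P) \to \lnot R)):
        T ((U \to P) \to \lnot R): β-rule — branch into F (U \to P)  //  T \lnot R.
          branch 1.2.1 (add F (U \to P)):
            F (U \to P): α-rule — add T U, F P.
            ○ open, literals {P=0, U=1}.
          branch 1.2.2 (add T \lnot R):
            ○ open, literals {R=0}.
  branch 2 (add T ((P \to \lnot (P \to R)) \lor (\lnot Q \to (R \leftrightarrow S)))):
    T ((P \to \lnot (P \to R)) \lor (\lnot Q \to (R \leftrightarrow S))): β-rule — branch into T (P \to \lnot (P \to R))  //  T (\lnot Q \to (R \leftrightarrow S)).
      branch 2.1 (add T (P \to \lnot (P \to R))):
        T (P \to \lnot (P \to R)): β-rule — branch into F P  //  T \lnot (P \to R).
          branch 2.1.1 (add F P):
            ○ open, literals {P=0}.
          branch 2.1.2 (add T \lnot (P \to R)):
            T \lnot (P \to R): α-rule — add T P, F R.
            ○ open, literals {P=1, R=0}.
      branch 2.2 (add T (\lnot Q \to (R \leftrightarrow S))):
        T (\lnot Q \to (R \leftrightarrow S)): β-rule — branch into F \lnot Q  //  T (R \leftrightarrow S).
          branch 2.2.1 (add F \lnot Q):
            ○ open, literals {Q=1}.
          branch 2.2.2 (add T (R \leftrightarrow S)):
            T (R \leftrightarrow S): β-rule — branch into T R, T S  //  F R, F S.
              branch 2.2.2.1 (add T R, T S):
                ○ open, literals {R=1, S=1}.
              branch 2.2.2.2 (add F R, F S):
                ○ open, literals {R=0, S=0}.
0 branches closed, 9 open.
An open branch gives a satisfying assignment: U=0.

Satisfiable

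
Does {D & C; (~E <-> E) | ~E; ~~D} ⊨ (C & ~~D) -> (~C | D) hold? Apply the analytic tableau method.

Initial set: {(D & C); ((~E <-> E) | ~E); ~~D; ~((C & ~~D) -> (~C | D))}.
(D & C): α-rule — add D, C.
~~D: drop double negation, giving D.
~((C & ~~D) -> (~C | D)): α-rule — add (C & ~~D), ~(~C | D).
(C & ~~D): α-rule — add C, ~~D.
~(~C | D): α-rule — add ~~C, ~D.
× closes — contains both D and ~D.
All 1 branch closes.
Every branch closed, so the premises entail the conclusion.

Yes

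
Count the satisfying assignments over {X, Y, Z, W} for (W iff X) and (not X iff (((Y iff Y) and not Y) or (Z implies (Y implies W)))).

Initial set: {((W iff X) and (not X iff (((Y iff Y) and not Y) or (Z implies (Y implies W)))))}.
((W iff X) and (not X iff (((Y iff Y) and not Y) or (Z implies (Y implies W))))): α-rule — add (W iff X), (not X iff (((Y iff Y) and not Y) or (Z implies (Y implies W)))).
(W iff X): β-rule — branch into W, X  //  not W, not X.
  branch 1 (add W, X):
    (not X iff (((Y iff Y) and not Y) or (Z implies (Y implies W)))): β-rule — branch into not X, (((Y iff Y) and not Y) or (Z implies (Y implies W)))  //  not not X, not (((Y iff Y) and not Y) or (Z implies (Y implies W))).
      branch 1.1 (add not X, (((Y iff Y) and not Y) or (Z implies (Y implies W)))):
        × closes — contains both X and not X.
      branch 1.2 (add not not X, not (((Y iff Y) and not Y) or (Z implies (Y implies W)))):
        not (((Y iff Y) and not Y) or (Z implies (Y implies W))): α-rule — add not ((Y iff Y) and not Y), not (Z implies (Y implies W)).
        not (Z implies (Y implies W)): α-rule — add Z, not (Y implies W).
        not (Y implies W): α-rule — add Y, not W.
        × closes — contains both W and not W.
  branch 2 (add not W, not X):
    (not X iff (((Y iff Y) and not Y) or (Z implies (Y implies W)))): β-rule — branch into not X, (((Y iff Y) and not Y) or (Z implies (Y implies W)))  //  not not X, not (((Y iff Y) and not Y) or (Z implies (Y implies W))).
      branch 2.1 (add not X, (((Y iff Y) and not Y) or (Z implies (Y implies W)))):
        (((Y iff Y) and not Y) or (Z implies (Y implies W))): β-rule — branch into ((Y iff Y) and not Y)  //  (Z implies (Y implies W)).
          branch 2.1.1 (add ((Y iff Y) and not Y)):
            ((Y iff Y) and not Y): α-rule — add (Y iff Y), not Y.
            (Y iff Y): β-rule — branch into Y, Y  //  not Y, not Y.
              branch 2.1.1.1 (add Y, Y):
                × closes — contains both Y and not Y.
              branch 2.1.1.2 (add not Y, not Y):
                ○ open, literals {W=0, X=0, Y=0}.
          branch 2.1.2 (add (Z implies (Y implies W))):
            (Z implies (Y implies W)): β-rule — branch into not Z  //  (Y implies W).
              branch 2.1.2.1 (add not Z):
                ○ open, literals {W=0, X=0, Z=0}.
              branch 2.1.2.2 (add (Y implies W)):
                (Y implies W): β-rule — branch into not Y  //  W.
                  branch 2.1.2.2.1 (add not Y):
                    ○ open, literals {W=0, X=0, Y=0}.
                  branch 2.1.2.2.2 (add W):
                    × closes — contains both W and not W.
      branch 2.2 (add not not X, not (((Y iff Y) and not Y) or (Z implies (Y implies W)))):
        × closes — contains both X and not X.
5 branches closed, 3 open.
Each open branch fixes some atoms; the unmentioned ones are free. Counting distinct full assignments: branch {W=0, X=0, Y=0} (Z) contributes 2 new; branch {W=0, X=0, Z=0} (Y) contributes 1 new; branch {W=0, X=0, Y=0} (Z) contributes 0 new. Total: 3.

3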